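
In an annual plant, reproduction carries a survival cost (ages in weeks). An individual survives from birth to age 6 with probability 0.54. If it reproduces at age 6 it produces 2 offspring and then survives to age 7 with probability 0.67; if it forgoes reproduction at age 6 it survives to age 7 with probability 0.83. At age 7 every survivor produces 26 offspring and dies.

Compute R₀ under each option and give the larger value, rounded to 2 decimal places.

11.65

breed at age 6: R₀ = 0.54 × (2 + 0.67 × 26) = 0.54 × 19.4200 = 10.4868
delay to age 7: R₀ = 0.54 × (0.83 × 26) = 0.54 × 21.5800 = 11.6532
Higher: delay to age 7 (11.6532).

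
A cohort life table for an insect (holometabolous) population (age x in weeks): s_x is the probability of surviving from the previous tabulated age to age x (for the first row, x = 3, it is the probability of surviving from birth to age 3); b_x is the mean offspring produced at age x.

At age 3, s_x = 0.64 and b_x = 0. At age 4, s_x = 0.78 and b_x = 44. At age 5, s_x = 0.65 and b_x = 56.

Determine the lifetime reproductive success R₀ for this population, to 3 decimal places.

40.136

Survivorship from birth: l_x = s_3·s_4·…·s_x.
  l_3 = 0.64000
  l_4 = 0.49920
  l_5 = 0.32448
R₀ = Σ l_x b_x:
  age 3: 0.64000 × 0 = 0.0000
  age 4: 0.49920 × 44 = 21.9648
  age 5: 0.32448 × 56 = 18.1709
R₀ = 0.0000 + 21.9648 + 18.1709 = 40.1357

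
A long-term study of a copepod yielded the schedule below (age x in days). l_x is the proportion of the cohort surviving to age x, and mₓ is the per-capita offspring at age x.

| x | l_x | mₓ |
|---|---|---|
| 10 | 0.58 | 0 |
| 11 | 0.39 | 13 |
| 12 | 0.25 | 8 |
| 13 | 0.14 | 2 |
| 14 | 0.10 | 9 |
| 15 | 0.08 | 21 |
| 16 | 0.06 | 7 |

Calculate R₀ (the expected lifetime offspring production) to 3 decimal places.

R₀ = Σ l_x mₓ:
  age 10: 0.58 × 0 = 0.0000
  age 11: 0.39 × 13 = 5.0700
  age 12: 0.25 × 8 = 2.0000
  age 13: 0.14 × 2 = 0.2800
  age 14: 0.10 × 9 = 0.9000
  age 15: 0.08 × 21 = 1.6800
  age 16: 0.06 × 7 = 0.4200
R₀ = 0.0000 + 5.0700 + 2.0000 + 0.2800 + 0.9000 + 1.6800 + 0.4200 = 10.3500

10.350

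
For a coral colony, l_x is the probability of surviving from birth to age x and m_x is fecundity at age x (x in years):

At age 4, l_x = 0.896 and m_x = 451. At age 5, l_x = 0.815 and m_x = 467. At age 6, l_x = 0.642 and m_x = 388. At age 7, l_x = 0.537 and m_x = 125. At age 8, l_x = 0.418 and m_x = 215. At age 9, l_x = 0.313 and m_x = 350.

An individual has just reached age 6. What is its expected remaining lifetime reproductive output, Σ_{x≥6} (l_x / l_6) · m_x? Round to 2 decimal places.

l_6 = 0.642. Conditional survival from age 6 to x is l_x / l_6.
  x=6: (0.642/0.642) × 388 = 388.0000
  x=7: (0.537/0.642) × 125 = 104.5561
  x=8: (0.418/0.642) × 215 = 139.9844
  x=9: (0.313/0.642) × 350 = 170.6386
Sum = 388.0000 + 104.5561 + 139.9844 + 170.6386 = 803.1791

803.18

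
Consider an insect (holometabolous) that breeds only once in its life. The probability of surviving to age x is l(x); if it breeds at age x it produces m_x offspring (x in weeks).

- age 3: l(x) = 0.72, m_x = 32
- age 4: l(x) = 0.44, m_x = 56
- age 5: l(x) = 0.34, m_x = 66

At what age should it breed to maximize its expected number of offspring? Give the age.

Expected offspring if breeding at age x = l(x) × m_x:
  age 3: 0.72 × 32 = 23.040
  age 4: 0.44 × 56 = 24.640
  age 5: 0.34 × 66 = 22.440
Maximum at age 4 (24.640).

4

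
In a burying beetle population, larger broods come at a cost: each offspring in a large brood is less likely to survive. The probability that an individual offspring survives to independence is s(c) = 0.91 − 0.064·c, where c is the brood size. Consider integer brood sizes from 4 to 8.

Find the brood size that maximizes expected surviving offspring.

Expected surviving offspring = c × s(c):
  c=4: 4 × 0.654 = 2.616
  c=5: 5 × 0.590 = 2.950
  c=6: 6 × 0.526 = 3.156
  c=7: 7 × 0.462 = 3.234
  c=8: 8 × 0.398 = 3.184
Maximum at c = 7 (3.234 surviving offspring).

7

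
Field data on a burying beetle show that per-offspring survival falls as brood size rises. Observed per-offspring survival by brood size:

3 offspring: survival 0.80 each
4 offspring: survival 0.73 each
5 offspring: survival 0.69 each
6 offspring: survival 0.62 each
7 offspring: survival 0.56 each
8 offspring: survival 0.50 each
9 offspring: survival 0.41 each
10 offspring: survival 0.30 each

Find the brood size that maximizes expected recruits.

8

Expected recruits = c × s(c):
  c=3: 3 × 0.80 = 2.400
  c=4: 4 × 0.73 = 2.920
  c=5: 5 × 0.69 = 3.450
  c=6: 6 × 0.62 = 3.720
  c=7: 7 × 0.56 = 3.920
  c=8: 8 × 0.50 = 4.000
  c=9: 9 × 0.41 = 3.690
  c=10: 10 × 0.30 = 3.000
Maximum at c = 8 (4.000 recruits).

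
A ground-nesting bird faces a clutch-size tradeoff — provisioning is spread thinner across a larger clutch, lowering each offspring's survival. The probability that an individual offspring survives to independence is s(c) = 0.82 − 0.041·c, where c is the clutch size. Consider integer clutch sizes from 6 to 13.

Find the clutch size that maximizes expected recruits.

Expected recruits = c × s(c):
  c=6: 6 × 0.574 = 3.444
  c=7: 7 × 0.533 = 3.731
  c=8: 8 × 0.492 = 3.936
  c=9: 9 × 0.451 = 4.059
  c=10: 10 × 0.410 = 4.100
  c=11: 11 × 0.369 = 4.059
  c=12: 12 × 0.328 = 3.936
  c=13: 13 × 0.287 = 3.731
Maximum at c = 10 (4.100 recruits).

10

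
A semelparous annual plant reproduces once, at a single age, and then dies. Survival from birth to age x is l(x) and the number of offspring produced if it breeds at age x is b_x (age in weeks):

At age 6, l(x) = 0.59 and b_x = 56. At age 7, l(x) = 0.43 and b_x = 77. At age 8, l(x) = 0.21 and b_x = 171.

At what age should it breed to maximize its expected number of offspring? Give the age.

8

Expected offspring if breeding at age x = l(x) × b_x:
  age 6: 0.59 × 56 = 33.040
  age 7: 0.43 × 77 = 33.110
  age 8: 0.21 × 171 = 35.910
Maximum at age 8 (35.910).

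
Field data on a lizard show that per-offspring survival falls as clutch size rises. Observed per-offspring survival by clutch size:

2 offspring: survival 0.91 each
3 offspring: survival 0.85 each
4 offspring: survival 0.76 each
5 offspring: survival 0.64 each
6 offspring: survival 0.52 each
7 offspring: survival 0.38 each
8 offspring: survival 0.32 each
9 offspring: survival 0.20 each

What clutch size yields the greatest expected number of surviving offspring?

Expected surviving offspring = c × s(c):
  c=2: 2 × 0.91 = 1.820
  c=3: 3 × 0.85 = 2.550
  c=4: 4 × 0.76 = 3.040
  c=5: 5 × 0.64 = 3.200
  c=6: 6 × 0.52 = 3.120
  c=7: 7 × 0.38 = 2.660
  c=8: 8 × 0.32 = 2.560
  c=9: 9 × 0.20 = 1.800
Maximum at c = 5 (3.200 surviving offspring).

5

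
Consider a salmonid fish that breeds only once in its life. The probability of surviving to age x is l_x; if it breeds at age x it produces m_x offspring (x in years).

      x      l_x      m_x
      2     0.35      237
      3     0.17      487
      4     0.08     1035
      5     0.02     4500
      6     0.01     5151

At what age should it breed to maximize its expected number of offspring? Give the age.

5

Expected offspring if breeding at age x = l_x × m_x:
  age 2: 0.35 × 237 = 82.950
  age 3: 0.17 × 487 = 82.790
  age 4: 0.08 × 1035 = 82.800
  age 5: 0.02 × 4500 = 90.000
  age 6: 0.01 × 5151 = 51.510
Maximum at age 5 (90.000).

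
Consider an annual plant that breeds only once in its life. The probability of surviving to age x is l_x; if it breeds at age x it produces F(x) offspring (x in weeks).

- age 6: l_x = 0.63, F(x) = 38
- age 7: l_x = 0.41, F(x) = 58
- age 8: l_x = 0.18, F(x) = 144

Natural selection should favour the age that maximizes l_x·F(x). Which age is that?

8

Expected offspring if breeding at age x = l_x × F(x):
  age 6: 0.63 × 38 = 23.940
  age 7: 0.41 × 58 = 23.780
  age 8: 0.18 × 144 = 25.920
Maximum at age 8 (25.920).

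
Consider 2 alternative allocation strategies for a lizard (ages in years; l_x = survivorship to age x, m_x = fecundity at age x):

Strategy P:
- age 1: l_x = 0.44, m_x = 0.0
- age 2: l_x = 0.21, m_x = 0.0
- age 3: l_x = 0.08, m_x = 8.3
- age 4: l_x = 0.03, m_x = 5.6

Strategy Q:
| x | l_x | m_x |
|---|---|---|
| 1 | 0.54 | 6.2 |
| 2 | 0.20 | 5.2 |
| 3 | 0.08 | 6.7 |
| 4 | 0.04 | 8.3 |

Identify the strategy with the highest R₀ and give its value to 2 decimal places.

5.26

Strategy P: R₀ = 0.44×0.0 + 0.21×0.0 + 0.08×8.3 + 0.03×5.6 = 0.8320
Strategy Q: R₀ = 0.54×6.2 + 0.20×5.2 + 0.08×6.7 + 0.04×8.3 = 5.2560
Highest R₀: strategy Q with 5.2560.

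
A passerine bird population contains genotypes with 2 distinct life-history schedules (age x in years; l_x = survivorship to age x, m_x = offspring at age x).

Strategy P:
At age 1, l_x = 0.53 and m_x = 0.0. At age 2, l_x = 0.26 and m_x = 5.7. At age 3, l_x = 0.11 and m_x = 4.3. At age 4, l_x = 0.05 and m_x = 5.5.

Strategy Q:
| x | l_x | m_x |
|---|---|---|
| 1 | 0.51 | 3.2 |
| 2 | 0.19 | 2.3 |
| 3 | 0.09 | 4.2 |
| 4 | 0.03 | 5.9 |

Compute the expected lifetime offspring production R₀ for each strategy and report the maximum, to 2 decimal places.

Strategy P: R₀ = 0.53×0.0 + 0.26×5.7 + 0.11×4.3 + 0.05×5.5 = 2.2300
Strategy Q: R₀ = 0.51×3.2 + 0.19×2.3 + 0.09×4.2 + 0.03×5.9 = 2.6240
Highest R₀: strategy Q with 2.6240.

2.62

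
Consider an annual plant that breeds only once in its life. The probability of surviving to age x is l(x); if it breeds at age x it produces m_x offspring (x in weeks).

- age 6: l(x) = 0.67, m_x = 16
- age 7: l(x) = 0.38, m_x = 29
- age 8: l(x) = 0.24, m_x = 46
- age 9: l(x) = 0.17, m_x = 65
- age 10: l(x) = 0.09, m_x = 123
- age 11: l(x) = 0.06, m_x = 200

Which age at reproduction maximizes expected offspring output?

Expected offspring if breeding at age x = l(x) × m_x:
  age 6: 0.67 × 16 = 10.720
  age 7: 0.38 × 29 = 11.020
  age 8: 0.24 × 46 = 11.040
  age 9: 0.17 × 65 = 11.050
  age 10: 0.09 × 123 = 11.070
  age 11: 0.06 × 200 = 12.000
Maximum at age 11 (12.000).

11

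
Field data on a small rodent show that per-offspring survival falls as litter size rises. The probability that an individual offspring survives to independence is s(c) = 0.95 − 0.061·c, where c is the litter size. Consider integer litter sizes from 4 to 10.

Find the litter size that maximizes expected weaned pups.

8

Expected weaned pups = c × s(c):
  c=4: 4 × 0.706 = 2.824
  c=5: 5 × 0.645 = 3.225
  c=6: 6 × 0.584 = 3.504
  c=7: 7 × 0.523 = 3.661
  c=8: 8 × 0.462 = 3.696
  c=9: 9 × 0.401 = 3.609
  c=10: 10 × 0.340 = 3.400
Maximum at c = 8 (3.696 weaned pups).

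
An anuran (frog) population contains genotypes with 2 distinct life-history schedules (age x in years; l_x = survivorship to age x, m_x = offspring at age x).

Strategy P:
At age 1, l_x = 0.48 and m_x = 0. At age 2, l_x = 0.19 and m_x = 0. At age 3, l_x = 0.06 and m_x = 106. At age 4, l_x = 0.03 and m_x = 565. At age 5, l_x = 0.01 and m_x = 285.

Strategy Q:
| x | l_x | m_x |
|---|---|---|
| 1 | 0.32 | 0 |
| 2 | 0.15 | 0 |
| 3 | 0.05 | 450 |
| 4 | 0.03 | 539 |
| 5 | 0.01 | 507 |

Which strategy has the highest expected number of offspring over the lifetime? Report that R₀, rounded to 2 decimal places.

Strategy P: R₀ = 0.48×0 + 0.19×0 + 0.06×106 + 0.03×565 + 0.01×285 = 26.1600
Strategy Q: R₀ = 0.32×0 + 0.15×0 + 0.05×450 + 0.03×539 + 0.01×507 = 43.7400
Highest R₀: strategy Q with 43.7400.

43.74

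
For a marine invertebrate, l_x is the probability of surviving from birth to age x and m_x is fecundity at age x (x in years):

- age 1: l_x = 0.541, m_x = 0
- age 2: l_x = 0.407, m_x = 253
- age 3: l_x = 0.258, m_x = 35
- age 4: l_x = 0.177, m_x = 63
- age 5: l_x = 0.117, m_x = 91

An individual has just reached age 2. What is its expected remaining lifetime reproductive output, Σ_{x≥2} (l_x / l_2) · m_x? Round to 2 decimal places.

l_2 = 0.407. Conditional survival from age 2 to x is l_x / l_2.
  x=2: (0.407/0.407) × 253 = 253.0000
  x=3: (0.258/0.407) × 35 = 22.1867
  x=4: (0.177/0.407) × 63 = 27.3980
  x=5: (0.117/0.407) × 91 = 26.1597
Sum = 253.0000 + 22.1867 + 27.3980 + 26.1597 = 328.7445

328.74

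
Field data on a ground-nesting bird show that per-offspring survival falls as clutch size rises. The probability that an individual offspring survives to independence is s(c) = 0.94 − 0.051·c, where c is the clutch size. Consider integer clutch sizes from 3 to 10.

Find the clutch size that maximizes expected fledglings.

9

Expected fledglings = c × s(c):
  c=3: 3 × 0.787 = 2.361
  c=4: 4 × 0.736 = 2.944
  c=5: 5 × 0.685 = 3.425
  c=6: 6 × 0.634 = 3.804
  c=7: 7 × 0.583 = 4.081
  c=8: 8 × 0.532 = 4.256
  c=9: 9 × 0.481 = 4.329
  c=10: 10 × 0.430 = 4.300
Maximum at c = 9 (4.329 fledglings).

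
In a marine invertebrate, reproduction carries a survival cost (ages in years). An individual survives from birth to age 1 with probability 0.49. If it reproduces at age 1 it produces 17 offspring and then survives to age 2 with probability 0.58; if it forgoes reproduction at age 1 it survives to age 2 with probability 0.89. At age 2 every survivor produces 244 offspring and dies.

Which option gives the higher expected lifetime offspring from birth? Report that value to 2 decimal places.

breed at age 1: R₀ = 0.49 × (17 + 0.58 × 244) = 0.49 × 158.5200 = 77.6748
delay to age 2: R₀ = 0.49 × (0.89 × 244) = 0.49 × 217.1600 = 106.4084
Higher: delay to age 2 (106.4084).

106.41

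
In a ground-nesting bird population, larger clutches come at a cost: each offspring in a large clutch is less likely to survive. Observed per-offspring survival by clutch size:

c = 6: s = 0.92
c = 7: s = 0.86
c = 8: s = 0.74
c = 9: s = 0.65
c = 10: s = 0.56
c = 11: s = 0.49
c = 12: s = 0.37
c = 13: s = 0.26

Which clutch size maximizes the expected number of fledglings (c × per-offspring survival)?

Expected fledglings = c × s(c):
  c=6: 6 × 0.92 = 5.520
  c=7: 7 × 0.86 = 6.020
  c=8: 8 × 0.74 = 5.920
  c=9: 9 × 0.65 = 5.850
  c=10: 10 × 0.56 = 5.600
  c=11: 11 × 0.49 = 5.390
  c=12: 12 × 0.37 = 4.440
  c=13: 13 × 0.26 = 3.380
Maximum at c = 7 (6.020 fledglings).

7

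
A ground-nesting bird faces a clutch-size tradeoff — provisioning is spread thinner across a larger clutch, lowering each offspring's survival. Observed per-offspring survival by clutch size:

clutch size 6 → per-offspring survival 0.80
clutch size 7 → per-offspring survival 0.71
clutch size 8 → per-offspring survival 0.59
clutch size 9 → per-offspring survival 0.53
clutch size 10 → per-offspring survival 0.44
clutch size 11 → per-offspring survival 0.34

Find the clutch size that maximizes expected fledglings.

7

Expected fledglings = c × s(c):
  c=6: 6 × 0.80 = 4.800
  c=7: 7 × 0.71 = 4.970
  c=8: 8 × 0.59 = 4.720
  c=9: 9 × 0.53 = 4.770
  c=10: 10 × 0.44 = 4.400
  c=11: 11 × 0.34 = 3.740
Maximum at c = 7 (4.970 fledglings).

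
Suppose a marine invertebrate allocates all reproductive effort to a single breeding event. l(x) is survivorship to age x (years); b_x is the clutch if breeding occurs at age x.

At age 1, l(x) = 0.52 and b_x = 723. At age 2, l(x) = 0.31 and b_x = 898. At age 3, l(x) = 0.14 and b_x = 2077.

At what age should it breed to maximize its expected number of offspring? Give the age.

Expected offspring if breeding at age x = l(x) × b_x:
  age 1: 0.52 × 723 = 375.960
  age 2: 0.31 × 898 = 278.380
  age 3: 0.14 × 2077 = 290.780
Maximum at age 1 (375.960).

1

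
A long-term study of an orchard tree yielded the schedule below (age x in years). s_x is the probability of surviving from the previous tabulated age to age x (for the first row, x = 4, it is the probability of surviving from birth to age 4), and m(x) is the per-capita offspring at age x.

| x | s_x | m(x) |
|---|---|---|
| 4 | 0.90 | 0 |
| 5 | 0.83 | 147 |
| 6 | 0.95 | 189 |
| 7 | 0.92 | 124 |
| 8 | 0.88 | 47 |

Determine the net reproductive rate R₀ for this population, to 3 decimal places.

Survivorship from birth: l_x = s_4·s_5·…·s_x.
  l_4 = 0.90000
  l_5 = 0.74700
  l_6 = 0.70965
  l_7 = 0.65288
  l_8 = 0.57453
R₀ = Σ l_x m(x):
  age 4: 0.90000 × 0 = 0.0000
  age 5: 0.74700 × 147 = 109.8090
  age 6: 0.70965 × 189 = 134.1239
  age 7: 0.65288 × 124 = 80.9571
  age 8: 0.57453 × 47 = 27.0029
R₀ = 0.0000 + 109.8090 + 134.1239 + 80.9571 + 27.0029 = 351.8929

351.893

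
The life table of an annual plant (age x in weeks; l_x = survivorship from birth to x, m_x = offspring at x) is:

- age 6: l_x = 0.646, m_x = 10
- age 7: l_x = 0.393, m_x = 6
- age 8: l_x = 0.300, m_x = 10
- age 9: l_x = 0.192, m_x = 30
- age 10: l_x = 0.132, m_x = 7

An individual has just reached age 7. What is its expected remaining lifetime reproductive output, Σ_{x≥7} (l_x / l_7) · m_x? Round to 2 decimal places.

30.64

l_7 = 0.393. Conditional survival from age 7 to x is l_x / l_7.
  x=7: (0.393/0.393) × 6 = 6.0000
  x=8: (0.300/0.393) × 10 = 7.6336
  x=9: (0.192/0.393) × 30 = 14.6565
  x=10: (0.132/0.393) × 7 = 2.3511
Sum = 6.0000 + 7.6336 + 14.6565 + 2.3511 = 30.6412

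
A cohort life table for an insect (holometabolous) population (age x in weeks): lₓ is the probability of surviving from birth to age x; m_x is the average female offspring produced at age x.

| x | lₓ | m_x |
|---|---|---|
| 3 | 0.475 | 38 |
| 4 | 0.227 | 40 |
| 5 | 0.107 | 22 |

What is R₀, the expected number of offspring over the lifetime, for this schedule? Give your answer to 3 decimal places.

29.484

R₀ = Σ lₓ m_x:
  age 3: 0.475 × 38 = 18.0500
  age 4: 0.227 × 40 = 9.0800
  age 5: 0.107 × 22 = 2.3540
R₀ = 18.0500 + 9.0800 + 2.3540 = 29.4840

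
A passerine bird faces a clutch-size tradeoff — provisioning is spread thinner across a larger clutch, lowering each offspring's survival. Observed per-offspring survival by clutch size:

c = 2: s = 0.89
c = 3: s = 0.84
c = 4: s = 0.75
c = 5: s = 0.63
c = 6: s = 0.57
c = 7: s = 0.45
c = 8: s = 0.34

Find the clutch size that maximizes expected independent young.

6

Expected independent young = c × s(c):
  c=2: 2 × 0.89 = 1.780
  c=3: 3 × 0.84 = 2.520
  c=4: 4 × 0.75 = 3.000
  c=5: 5 × 0.63 = 3.150
  c=6: 6 × 0.57 = 3.420
  c=7: 7 × 0.45 = 3.150
  c=8: 8 × 0.34 = 2.720
Maximum at c = 6 (3.420 independent young).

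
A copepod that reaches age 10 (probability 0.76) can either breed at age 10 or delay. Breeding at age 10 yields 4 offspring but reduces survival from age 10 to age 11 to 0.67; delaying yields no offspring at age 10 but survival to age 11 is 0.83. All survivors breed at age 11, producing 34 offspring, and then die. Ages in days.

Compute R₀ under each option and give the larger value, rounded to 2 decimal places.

breed at age 10: R₀ = 0.76 × (4 + 0.67 × 34) = 0.76 × 26.7800 = 20.3528
delay to age 11: R₀ = 0.76 × (0.83 × 34) = 0.76 × 28.2200 = 21.4472
Higher: delay to age 11 (21.4472).

21.45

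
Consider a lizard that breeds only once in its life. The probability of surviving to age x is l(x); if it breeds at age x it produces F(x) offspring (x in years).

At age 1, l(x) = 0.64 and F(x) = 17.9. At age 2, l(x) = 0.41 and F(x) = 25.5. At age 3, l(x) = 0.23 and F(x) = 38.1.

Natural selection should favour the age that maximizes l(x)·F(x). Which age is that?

Expected offspring if breeding at age x = l(x) × F(x):
  age 1: 0.64 × 17.9 = 11.456
  age 2: 0.41 × 25.5 = 10.455
  age 3: 0.23 × 38.1 = 8.763
Maximum at age 1 (11.456).

1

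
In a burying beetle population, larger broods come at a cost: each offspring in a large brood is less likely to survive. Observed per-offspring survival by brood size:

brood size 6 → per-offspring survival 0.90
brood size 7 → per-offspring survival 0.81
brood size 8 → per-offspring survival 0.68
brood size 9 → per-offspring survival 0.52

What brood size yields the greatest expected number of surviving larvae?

7

Expected surviving larvae = c × s(c):
  c=6: 6 × 0.90 = 5.400
  c=7: 7 × 0.81 = 5.670
  c=8: 8 × 0.68 = 5.440
  c=9: 9 × 0.52 = 4.680
Maximum at c = 7 (5.670 surviving larvae).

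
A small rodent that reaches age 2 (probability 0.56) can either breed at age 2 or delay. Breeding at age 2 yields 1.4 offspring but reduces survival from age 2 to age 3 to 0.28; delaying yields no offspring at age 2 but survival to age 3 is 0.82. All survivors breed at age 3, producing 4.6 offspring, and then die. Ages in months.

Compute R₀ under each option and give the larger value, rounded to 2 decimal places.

breed at age 2: R₀ = 0.56 × (1.4 + 0.28 × 4.6) = 0.56 × 2.6880 = 1.5053
delay to age 3: R₀ = 0.56 × (0.82 × 4.6) = 0.56 × 3.7720 = 2.1123
Higher: delay to age 3 (2.1123).

2.11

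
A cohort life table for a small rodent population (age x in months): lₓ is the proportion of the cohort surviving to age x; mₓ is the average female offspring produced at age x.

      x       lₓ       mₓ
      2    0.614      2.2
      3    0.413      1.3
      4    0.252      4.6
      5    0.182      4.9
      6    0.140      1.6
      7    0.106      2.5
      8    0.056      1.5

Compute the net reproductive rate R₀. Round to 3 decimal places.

4.512

R₀ = Σ lₓ mₓ:
  age 2: 0.614 × 2.2 = 1.3508
  age 3: 0.413 × 1.3 = 0.5369
  age 4: 0.252 × 4.6 = 1.1592
  age 5: 0.182 × 4.9 = 0.8918
  age 6: 0.140 × 1.6 = 0.2240
  age 7: 0.106 × 2.5 = 0.2650
  age 8: 0.056 × 1.5 = 0.0840
R₀ = 1.3508 + 0.5369 + 1.1592 + 0.8918 + 0.2240 + 0.2650 + 0.0840 = 4.5117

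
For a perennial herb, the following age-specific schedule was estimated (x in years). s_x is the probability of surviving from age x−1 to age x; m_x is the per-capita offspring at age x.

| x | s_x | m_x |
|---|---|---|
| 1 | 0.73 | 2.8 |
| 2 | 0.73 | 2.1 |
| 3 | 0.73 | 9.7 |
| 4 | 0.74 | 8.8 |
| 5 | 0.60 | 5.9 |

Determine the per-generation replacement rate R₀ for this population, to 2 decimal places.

Survivorship from birth: l_x = s_1·s_2·…·s_x.
  l_1 = 0.73000
  l_2 = 0.53290
  l_3 = 0.38902
  l_4 = 0.28787
  l_5 = 0.17272
R₀ = Σ l_x m_x:
  age 1: 0.73000 × 2.8 = 2.0440
  age 2: 0.53290 × 2.1 = 1.1191
  age 3: 0.38902 × 9.7 = 3.7735
  age 4: 0.28787 × 8.8 = 2.5333
  age 5: 0.17272 × 5.9 = 1.0190
R₀ = 2.0440 + 1.1191 + 3.7735 + 2.5333 + 1.0190 = 10.4889

10.49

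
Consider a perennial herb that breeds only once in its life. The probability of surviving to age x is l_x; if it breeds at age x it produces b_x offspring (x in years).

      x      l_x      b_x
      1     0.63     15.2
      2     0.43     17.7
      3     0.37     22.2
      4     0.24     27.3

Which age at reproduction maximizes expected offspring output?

1

Expected offspring if breeding at age x = l_x × b_x:
  age 1: 0.63 × 15.2 = 9.576
  age 2: 0.43 × 17.7 = 7.611
  age 3: 0.37 × 22.2 = 8.214
  age 4: 0.24 × 27.3 = 6.552
Maximum at age 1 (9.576).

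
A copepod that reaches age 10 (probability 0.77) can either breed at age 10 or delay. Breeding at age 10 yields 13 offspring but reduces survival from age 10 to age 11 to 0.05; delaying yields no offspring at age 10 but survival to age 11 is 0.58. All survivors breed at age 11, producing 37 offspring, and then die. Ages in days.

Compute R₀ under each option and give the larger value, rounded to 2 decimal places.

breed at age 10: R₀ = 0.77 × (13 + 0.05 × 37) = 0.77 × 14.8500 = 11.4345
delay to age 11: R₀ = 0.77 × (0.58 × 37) = 0.77 × 21.4600 = 16.5242
Higher: delay to age 11 (16.5242).

16.52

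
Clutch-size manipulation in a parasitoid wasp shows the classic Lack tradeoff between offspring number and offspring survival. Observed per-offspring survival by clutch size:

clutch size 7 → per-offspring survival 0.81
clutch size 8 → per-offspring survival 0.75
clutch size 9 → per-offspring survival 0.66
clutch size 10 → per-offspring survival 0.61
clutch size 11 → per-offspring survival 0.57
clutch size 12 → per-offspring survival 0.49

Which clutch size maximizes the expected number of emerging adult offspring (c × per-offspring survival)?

Expected emerging adult offspring = c × s(c):
  c=7: 7 × 0.81 = 5.670
  c=8: 8 × 0.75 = 6.000
  c=9: 9 × 0.66 = 5.940
  c=10: 10 × 0.61 = 6.100
  c=11: 11 × 0.57 = 6.270
  c=12: 12 × 0.49 = 5.880
Maximum at c = 11 (6.270 emerging adult offspring).

11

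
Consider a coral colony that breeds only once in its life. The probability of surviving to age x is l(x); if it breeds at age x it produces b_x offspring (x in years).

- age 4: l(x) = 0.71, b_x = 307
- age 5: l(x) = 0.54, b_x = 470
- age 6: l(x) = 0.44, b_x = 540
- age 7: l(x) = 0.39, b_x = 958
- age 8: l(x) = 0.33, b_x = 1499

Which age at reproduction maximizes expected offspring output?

Expected offspring if breeding at age x = l(x) × b_x:
  age 4: 0.71 × 307 = 217.970
  age 5: 0.54 × 470 = 253.800
  age 6: 0.44 × 540 = 237.600
  age 7: 0.39 × 958 = 373.620
  age 8: 0.33 × 1499 = 494.670
Maximum at age 8 (494.670).

8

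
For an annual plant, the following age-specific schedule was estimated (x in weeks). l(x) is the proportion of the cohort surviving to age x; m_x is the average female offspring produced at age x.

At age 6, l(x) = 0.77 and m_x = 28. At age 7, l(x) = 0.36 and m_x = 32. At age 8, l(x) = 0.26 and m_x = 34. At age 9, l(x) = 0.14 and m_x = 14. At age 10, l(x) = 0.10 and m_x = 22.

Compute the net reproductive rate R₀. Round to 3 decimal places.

46.080

R₀ = Σ l(x) m_x:
  age 6: 0.77 × 28 = 21.5600
  age 7: 0.36 × 32 = 11.5200
  age 8: 0.26 × 34 = 8.8400
  age 9: 0.14 × 14 = 1.9600
  age 10: 0.10 × 22 = 2.2000
R₀ = 21.5600 + 11.5200 + 8.8400 + 1.9600 + 2.2000 = 46.0800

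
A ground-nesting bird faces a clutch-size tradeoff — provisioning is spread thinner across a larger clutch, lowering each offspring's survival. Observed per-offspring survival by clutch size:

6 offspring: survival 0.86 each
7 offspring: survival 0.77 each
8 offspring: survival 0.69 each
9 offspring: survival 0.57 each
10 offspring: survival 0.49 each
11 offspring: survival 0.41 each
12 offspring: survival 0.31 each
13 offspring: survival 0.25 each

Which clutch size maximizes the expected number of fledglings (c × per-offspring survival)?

8

Expected fledglings = c × s(c):
  c=6: 6 × 0.86 = 5.160
  c=7: 7 × 0.77 = 5.390
  c=8: 8 × 0.69 = 5.520
  c=9: 9 × 0.57 = 5.130
  c=10: 10 × 0.49 = 4.900
  c=11: 11 × 0.41 = 4.510
  c=12: 12 × 0.31 = 3.720
  c=13: 13 × 0.25 = 3.250
Maximum at c = 8 (5.520 fledglings).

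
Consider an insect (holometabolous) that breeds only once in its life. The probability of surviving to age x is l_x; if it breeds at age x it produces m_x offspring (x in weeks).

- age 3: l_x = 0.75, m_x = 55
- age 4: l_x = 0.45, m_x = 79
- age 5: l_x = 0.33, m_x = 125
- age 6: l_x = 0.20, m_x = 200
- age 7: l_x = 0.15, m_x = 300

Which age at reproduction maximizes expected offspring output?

7

Expected offspring if breeding at age x = l_x × m_x:
  age 3: 0.75 × 55 = 41.250
  age 4: 0.45 × 79 = 35.550
  age 5: 0.33 × 125 = 41.250
  age 6: 0.20 × 200 = 40.000
  age 7: 0.15 × 300 = 45.000
Maximum at age 7 (45.000).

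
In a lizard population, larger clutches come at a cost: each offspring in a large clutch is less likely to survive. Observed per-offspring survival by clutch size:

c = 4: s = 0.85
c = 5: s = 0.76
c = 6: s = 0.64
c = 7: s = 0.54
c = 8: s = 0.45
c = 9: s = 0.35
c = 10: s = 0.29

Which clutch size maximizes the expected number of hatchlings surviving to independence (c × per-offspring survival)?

Expected hatchlings surviving to independence = c × s(c):
  c=4: 4 × 0.85 = 3.400
  c=5: 5 × 0.76 = 3.800
  c=6: 6 × 0.64 = 3.840
  c=7: 7 × 0.54 = 3.780
  c=8: 8 × 0.45 = 3.600
  c=9: 9 × 0.35 = 3.150
  c=10: 10 × 0.29 = 2.900
Maximum at c = 6 (3.840 hatchlings surviving to independence).

6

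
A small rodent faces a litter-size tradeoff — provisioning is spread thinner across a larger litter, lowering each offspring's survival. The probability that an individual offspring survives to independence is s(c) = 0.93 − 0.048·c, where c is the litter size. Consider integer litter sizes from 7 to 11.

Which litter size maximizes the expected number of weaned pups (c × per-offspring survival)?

Expected weaned pups = c × s(c):
  c=7: 7 × 0.594 = 4.158
  c=8: 8 × 0.546 = 4.368
  c=9: 9 × 0.498 = 4.482
  c=10: 10 × 0.450 = 4.500
  c=11: 11 × 0.402 = 4.422
Maximum at c = 10 (4.500 weaned pups).

10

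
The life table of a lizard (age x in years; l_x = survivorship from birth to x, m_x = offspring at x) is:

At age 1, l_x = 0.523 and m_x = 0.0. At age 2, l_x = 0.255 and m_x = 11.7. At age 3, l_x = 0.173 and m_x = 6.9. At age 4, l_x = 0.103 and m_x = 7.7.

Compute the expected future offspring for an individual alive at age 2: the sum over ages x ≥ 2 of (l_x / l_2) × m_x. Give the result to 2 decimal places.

19.49

l_2 = 0.255. Conditional survival from age 2 to x is l_x / l_2.
  x=2: (0.255/0.255) × 11.7 = 11.7000
  x=3: (0.173/0.255) × 6.9 = 4.6812
  x=4: (0.103/0.255) × 7.7 = 3.1102
Sum = 11.7000 + 4.6812 + 3.1102 = 19.4914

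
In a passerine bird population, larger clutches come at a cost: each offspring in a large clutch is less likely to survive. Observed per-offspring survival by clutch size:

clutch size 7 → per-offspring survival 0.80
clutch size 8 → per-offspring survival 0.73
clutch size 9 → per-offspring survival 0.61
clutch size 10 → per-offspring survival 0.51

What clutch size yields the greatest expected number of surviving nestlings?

Expected surviving nestlings = c × s(c):
  c=7: 7 × 0.80 = 5.600
  c=8: 8 × 0.73 = 5.840
  c=9: 9 × 0.61 = 5.490
  c=10: 10 × 0.51 = 5.100
Maximum at c = 8 (5.840 surviving nestlings).

8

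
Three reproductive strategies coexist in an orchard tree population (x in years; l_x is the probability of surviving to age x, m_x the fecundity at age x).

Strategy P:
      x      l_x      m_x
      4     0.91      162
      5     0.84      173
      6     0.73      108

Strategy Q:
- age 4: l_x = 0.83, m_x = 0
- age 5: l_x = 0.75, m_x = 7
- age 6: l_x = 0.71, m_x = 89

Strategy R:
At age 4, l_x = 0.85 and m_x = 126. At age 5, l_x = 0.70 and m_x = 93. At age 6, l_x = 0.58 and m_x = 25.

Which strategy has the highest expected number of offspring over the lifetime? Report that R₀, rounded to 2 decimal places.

371.58

Strategy P: R₀ = 0.91×162 + 0.84×173 + 0.73×108 = 371.5800
Strategy Q: R₀ = 0.83×0 + 0.75×7 + 0.71×89 = 68.4400
Strategy R: R₀ = 0.85×126 + 0.70×93 + 0.58×25 = 186.7000
Highest R₀: strategy P with 371.5800.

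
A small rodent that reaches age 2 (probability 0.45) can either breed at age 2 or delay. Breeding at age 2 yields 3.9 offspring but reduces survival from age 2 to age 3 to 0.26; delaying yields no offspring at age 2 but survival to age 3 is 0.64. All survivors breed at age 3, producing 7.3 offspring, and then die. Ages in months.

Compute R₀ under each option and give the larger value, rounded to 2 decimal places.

2.61

breed at age 2: R₀ = 0.45 × (3.9 + 0.26 × 7.3) = 0.45 × 5.7980 = 2.6091
delay to age 3: R₀ = 0.45 × (0.64 × 7.3) = 0.45 × 4.6720 = 2.1024
Higher: breed at age 2 (2.6091).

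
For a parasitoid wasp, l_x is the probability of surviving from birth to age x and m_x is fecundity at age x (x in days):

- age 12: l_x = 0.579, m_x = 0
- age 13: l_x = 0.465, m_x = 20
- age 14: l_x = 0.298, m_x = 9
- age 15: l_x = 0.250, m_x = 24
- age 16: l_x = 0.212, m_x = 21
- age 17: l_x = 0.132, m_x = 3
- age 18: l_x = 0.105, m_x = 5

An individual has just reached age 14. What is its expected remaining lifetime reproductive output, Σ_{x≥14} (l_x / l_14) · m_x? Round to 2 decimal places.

l_14 = 0.298. Conditional survival from age 14 to x is l_x / l_14.
  x=14: (0.298/0.298) × 9 = 9.0000
  x=15: (0.250/0.298) × 24 = 20.1342
  x=16: (0.212/0.298) × 21 = 14.9396
  x=17: (0.132/0.298) × 3 = 1.3289
  x=18: (0.105/0.298) × 5 = 1.7617
Sum = 9.0000 + 20.1342 + 14.9396 + 1.3289 + 1.7617 = 47.1644

47.16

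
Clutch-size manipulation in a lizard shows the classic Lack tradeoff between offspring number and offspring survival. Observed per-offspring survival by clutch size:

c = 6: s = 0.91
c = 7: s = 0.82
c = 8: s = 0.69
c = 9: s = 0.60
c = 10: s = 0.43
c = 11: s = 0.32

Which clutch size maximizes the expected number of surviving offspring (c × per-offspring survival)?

Expected surviving offspring = c × s(c):
  c=6: 6 × 0.91 = 5.460
  c=7: 7 × 0.82 = 5.740
  c=8: 8 × 0.69 = 5.520
  c=9: 9 × 0.60 = 5.400
  c=10: 10 × 0.43 = 4.300
  c=11: 11 × 0.32 = 3.520
Maximum at c = 7 (5.740 surviving offspring).

7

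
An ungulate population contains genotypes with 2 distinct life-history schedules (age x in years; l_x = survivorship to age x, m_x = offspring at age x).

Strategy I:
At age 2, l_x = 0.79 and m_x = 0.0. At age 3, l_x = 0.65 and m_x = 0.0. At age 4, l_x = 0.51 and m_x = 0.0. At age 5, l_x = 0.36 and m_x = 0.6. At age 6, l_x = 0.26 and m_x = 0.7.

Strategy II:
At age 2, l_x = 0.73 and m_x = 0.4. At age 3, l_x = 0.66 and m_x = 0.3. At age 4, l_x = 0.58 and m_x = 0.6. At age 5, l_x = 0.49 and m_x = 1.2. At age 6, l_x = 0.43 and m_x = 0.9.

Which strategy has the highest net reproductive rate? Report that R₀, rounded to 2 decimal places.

1.81

Strategy I: R₀ = 0.79×0.0 + 0.65×0.0 + 0.51×0.0 + 0.36×0.6 + 0.26×0.7 = 0.3980
Strategy II: R₀ = 0.73×0.4 + 0.66×0.3 + 0.58×0.6 + 0.49×1.2 + 0.43×0.9 = 1.8130
Highest R₀: strategy II with 1.8130.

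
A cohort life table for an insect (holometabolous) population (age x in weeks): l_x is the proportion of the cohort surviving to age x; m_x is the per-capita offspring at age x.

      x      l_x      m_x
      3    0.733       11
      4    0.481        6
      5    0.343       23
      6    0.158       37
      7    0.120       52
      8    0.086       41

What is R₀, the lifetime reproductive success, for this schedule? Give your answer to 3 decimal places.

R₀ = Σ l_x m_x:
  age 3: 0.733 × 11 = 8.0630
  age 4: 0.481 × 6 = 2.8860
  age 5: 0.343 × 23 = 7.8890
  age 6: 0.158 × 37 = 5.8460
  age 7: 0.120 × 52 = 6.2400
  age 8: 0.086 × 41 = 3.5260
R₀ = 8.0630 + 2.8860 + 7.8890 + 5.8460 + 6.2400 + 3.5260 = 34.4500

34.450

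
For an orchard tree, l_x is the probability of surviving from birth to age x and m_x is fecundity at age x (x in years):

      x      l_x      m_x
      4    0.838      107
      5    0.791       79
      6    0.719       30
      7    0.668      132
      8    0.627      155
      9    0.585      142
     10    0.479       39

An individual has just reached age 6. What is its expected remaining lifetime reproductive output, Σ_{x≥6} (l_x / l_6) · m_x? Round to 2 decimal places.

l_6 = 0.719. Conditional survival from age 6 to x is l_x / l_6.
  x=6: (0.719/0.719) × 30 = 30.0000
  x=7: (0.668/0.719) × 132 = 122.6370
  x=8: (0.627/0.719) × 155 = 135.1669
  x=9: (0.585/0.719) × 142 = 115.5355
  x=10: (0.479/0.719) × 39 = 25.9819
Sum = 30.0000 + 122.6370 + 135.1669 + 115.5355 + 25.9819 = 429.3213

429.32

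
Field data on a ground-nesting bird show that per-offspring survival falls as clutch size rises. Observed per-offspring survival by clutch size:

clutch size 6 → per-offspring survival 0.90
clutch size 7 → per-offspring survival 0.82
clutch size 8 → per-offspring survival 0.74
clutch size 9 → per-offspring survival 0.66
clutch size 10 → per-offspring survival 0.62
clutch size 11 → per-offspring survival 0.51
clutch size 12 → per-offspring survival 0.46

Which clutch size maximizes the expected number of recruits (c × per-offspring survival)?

10

Expected recruits = c × s(c):
  c=6: 6 × 0.90 = 5.400
  c=7: 7 × 0.82 = 5.740
  c=8: 8 × 0.74 = 5.920
  c=9: 9 × 0.66 = 5.940
  c=10: 10 × 0.62 = 6.200
  c=11: 11 × 0.51 = 5.610
  c=12: 12 × 0.46 = 5.520
Maximum at c = 10 (6.200 recruits).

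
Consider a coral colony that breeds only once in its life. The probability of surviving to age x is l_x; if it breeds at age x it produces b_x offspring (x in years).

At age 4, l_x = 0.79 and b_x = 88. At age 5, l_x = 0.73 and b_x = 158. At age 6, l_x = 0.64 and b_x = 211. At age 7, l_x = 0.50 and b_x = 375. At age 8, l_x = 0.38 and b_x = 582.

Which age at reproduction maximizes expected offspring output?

8

Expected offspring if breeding at age x = l_x × b_x:
  age 4: 0.79 × 88 = 69.520
  age 5: 0.73 × 158 = 115.340
  age 6: 0.64 × 211 = 135.040
  age 7: 0.50 × 375 = 187.500
  age 8: 0.38 × 582 = 221.160
Maximum at age 8 (221.160).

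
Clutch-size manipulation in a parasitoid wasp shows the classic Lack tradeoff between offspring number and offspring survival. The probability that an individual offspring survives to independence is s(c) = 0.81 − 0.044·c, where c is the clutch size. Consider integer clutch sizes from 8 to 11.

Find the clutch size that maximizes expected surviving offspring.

Expected surviving offspring = c × s(c):
  c=8: 8 × 0.458 = 3.664
  c=9: 9 × 0.414 = 3.726
  c=10: 10 × 0.370 = 3.700
  c=11: 11 × 0.326 = 3.586
Maximum at c = 9 (3.726 surviving offspring).

9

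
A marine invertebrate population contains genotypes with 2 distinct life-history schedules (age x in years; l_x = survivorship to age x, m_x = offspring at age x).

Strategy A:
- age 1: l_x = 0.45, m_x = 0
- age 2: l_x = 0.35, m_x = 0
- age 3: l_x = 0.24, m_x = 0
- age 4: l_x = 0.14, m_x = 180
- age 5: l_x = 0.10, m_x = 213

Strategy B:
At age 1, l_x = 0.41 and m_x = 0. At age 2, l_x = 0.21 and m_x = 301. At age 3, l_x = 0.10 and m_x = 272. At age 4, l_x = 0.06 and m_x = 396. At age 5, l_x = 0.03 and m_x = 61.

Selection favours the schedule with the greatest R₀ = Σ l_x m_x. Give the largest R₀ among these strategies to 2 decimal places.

116.00

Strategy A: R₀ = 0.45×0 + 0.35×0 + 0.24×0 + 0.14×180 + 0.10×213 = 46.5000
Strategy B: R₀ = 0.41×0 + 0.21×301 + 0.10×272 + 0.06×396 + 0.03×61 = 116.0000
Highest R₀: strategy B with 116.0000.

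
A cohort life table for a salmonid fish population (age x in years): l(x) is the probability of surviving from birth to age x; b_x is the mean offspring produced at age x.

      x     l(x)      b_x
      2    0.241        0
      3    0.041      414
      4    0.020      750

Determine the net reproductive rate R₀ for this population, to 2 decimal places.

31.97

R₀ = Σ l(x) b_x:
  age 2: 0.241 × 0 = 0.0000
  age 3: 0.041 × 414 = 16.9740
  age 4: 0.020 × 750 = 15.0000
R₀ = 0.0000 + 16.9740 + 15.0000 = 31.9740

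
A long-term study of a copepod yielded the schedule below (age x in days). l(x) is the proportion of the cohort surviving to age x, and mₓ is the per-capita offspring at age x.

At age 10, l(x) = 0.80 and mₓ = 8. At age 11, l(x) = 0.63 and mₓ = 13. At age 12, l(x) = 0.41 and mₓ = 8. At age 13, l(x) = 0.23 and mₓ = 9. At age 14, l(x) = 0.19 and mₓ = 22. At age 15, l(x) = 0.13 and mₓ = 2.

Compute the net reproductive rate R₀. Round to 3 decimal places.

R₀ = Σ l(x) mₓ:
  age 10: 0.80 × 8 = 6.4000
  age 11: 0.63 × 13 = 8.1900
  age 12: 0.41 × 8 = 3.2800
  age 13: 0.23 × 9 = 2.0700
  age 14: 0.19 × 22 = 4.1800
  age 15: 0.13 × 2 = 0.2600
R₀ = 6.4000 + 8.1900 + 3.2800 + 2.0700 + 4.1800 + 0.2600 = 24.3800

24.380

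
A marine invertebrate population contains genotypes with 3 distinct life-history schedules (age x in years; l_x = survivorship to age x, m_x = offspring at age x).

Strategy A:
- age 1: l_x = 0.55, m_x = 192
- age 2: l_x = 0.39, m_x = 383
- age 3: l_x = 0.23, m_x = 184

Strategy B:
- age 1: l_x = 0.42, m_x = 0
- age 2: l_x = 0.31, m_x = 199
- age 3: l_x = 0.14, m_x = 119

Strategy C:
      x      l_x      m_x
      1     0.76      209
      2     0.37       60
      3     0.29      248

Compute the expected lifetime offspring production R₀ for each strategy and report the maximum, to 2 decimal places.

297.29

Strategy A: R₀ = 0.55×192 + 0.39×383 + 0.23×184 = 297.2900
Strategy B: R₀ = 0.42×0 + 0.31×199 + 0.14×119 = 78.3500
Strategy C: R₀ = 0.76×209 + 0.37×60 + 0.29×248 = 252.9600
Highest R₀: strategy A with 297.2900.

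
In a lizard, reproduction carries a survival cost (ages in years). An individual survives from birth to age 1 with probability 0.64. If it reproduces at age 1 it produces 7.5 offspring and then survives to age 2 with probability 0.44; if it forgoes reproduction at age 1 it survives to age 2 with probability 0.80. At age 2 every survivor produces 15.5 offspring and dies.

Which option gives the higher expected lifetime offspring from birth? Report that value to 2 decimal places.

breed at age 1: R₀ = 0.64 × (7.5 + 0.44 × 15.5) = 0.64 × 14.3200 = 9.1648
delay to age 2: R₀ = 0.64 × (0.80 × 15.5) = 0.64 × 12.4000 = 7.9360
Higher: breed at age 1 (9.1648).

9.16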